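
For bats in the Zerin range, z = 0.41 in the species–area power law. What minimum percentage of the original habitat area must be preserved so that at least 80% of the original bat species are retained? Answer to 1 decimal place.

Need (A_new/A_old)^0.41 = 0.8, so A_new/A_old = 0.8^(1/0.41) = 0.8^2.439
ln(A_new/A_old) = ln 0.8 / 0.41 = -0.2231 / 0.41 = -0.5443
A_new/A_old = e^-0.5443 ≈ 0.5803

58.0%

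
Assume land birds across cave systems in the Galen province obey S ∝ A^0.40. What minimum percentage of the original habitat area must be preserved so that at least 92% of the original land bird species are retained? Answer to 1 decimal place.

Need (A_new/A_old)^0.4 = 0.92, so A_new/A_old = 0.92^(1/0.4) = 0.92^2.5
ln(A_new/A_old) = ln 0.92 / 0.4 = -0.0834 / 0.4 = -0.2085
A_new/A_old = e^-0.2085 ≈ 0.8118

81.2%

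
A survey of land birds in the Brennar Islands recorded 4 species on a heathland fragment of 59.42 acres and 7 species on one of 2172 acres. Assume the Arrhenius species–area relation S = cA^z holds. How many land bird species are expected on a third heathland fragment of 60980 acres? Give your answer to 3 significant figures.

z = ln(7/4) / ln(2172/59.42) = 0.5596 / 3.5988 = 0.1555
c = 4 / 59.42^0.1555 = 4 / 1.887 = 2.119
S₃ = 2.119 × 60980^0.1555 = 2.119 × 5.548 ≈ 11.76

11.8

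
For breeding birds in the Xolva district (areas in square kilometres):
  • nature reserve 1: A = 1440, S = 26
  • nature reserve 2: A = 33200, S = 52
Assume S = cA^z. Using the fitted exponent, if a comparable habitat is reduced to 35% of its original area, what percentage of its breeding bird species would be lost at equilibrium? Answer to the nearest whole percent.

21%

z = ln(52/26) / ln(33200/1440) = 0.6931 / 3.1379 = 0.2209
S_new/S_old = (A_new/A_old)^z = 0.35^0.2209 = exp(0.2209 × -1.0498) = 0.793
Fraction lost = 1 − 0.793 = 0.207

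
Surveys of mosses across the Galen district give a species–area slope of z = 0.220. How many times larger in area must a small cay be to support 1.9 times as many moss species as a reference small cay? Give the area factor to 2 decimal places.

(A₂/A₁)^0.22 = 1.9, so A₂/A₁ = 1.9^(1/0.22) = 1.9^4.545
ln(A₂/A₁) = ln 1.9 / 0.22 = 0.6419 / 0.22 = 2.9175
A₂/A₁ = e^2.9175 ≈ 18.5

18.50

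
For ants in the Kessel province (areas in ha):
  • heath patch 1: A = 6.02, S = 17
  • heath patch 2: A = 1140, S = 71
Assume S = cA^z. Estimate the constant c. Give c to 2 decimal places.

z = ln(S₂/S₁) / ln(A₂/A₁) = ln(71/17) / ln(1140/6.02) = 1.4295 / 5.2437 = 0.2726
c = S₁ / A₁^z = 17 / 6.02^0.2726 = 17 / 1.631 = 10.42

10.42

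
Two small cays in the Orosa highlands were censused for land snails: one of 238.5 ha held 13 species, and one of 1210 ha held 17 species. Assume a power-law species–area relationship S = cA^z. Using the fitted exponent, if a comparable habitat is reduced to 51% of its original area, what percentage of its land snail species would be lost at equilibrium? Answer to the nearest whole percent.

11%

z = ln(17/13) / ln(1210/238.5) = 0.2683 / 1.6240 = 0.1652
S_new/S_old = (A_new/A_old)^z = 0.51^0.1652 = exp(0.1652 × -0.6733) = 0.8947
Fraction lost = 1 − 0.8947 = 0.1053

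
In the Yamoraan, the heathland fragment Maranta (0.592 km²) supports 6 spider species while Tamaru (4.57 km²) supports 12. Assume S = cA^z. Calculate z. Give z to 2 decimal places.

Taking logs: ln S = ln c + z ln A, so z = (ln S₂ − ln S₁)/(ln A₂ − ln A₁).
z = ln(12/6) / ln(4.57/0.592) = ln(2) / ln(7.72) = 0.6931 / 2.0438 = 0.3392

0.34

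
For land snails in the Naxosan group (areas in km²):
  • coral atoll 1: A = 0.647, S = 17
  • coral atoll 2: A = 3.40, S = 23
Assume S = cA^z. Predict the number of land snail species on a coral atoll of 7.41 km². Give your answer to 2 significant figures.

27

z = ln(23/17) / ln(3.4/0.647) = 0.3023 / 1.6592 = 0.1822
c = 17 / 0.647^0.1822 = 17 / 0.9237 = 18.4
S₃ = 18.4 × 7.41^0.1822 = 18.4 × 1.44 ≈ 26.51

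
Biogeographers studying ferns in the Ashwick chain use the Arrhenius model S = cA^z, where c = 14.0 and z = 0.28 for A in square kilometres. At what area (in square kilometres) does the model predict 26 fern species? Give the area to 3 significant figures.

26 = 14 × A^0.28  ⇒  A^0.28 = 26/14 = 1.857
ln A = ln(1.857) / 0.28 = 0.6190 / 0.28 = 2.2109
A = e^2.2109 ≈ 9.124 square kilometres

9.12 square kilometres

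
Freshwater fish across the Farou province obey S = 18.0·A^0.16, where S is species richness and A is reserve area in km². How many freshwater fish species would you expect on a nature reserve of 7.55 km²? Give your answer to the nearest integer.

S = 18 × 7.55^0.16
ln S = ln 18 + 0.16 × ln 7.55 = 2.8904 + 0.16 × 2.0215 = 3.2138
S = e^3.2138 ≈ 24.87

25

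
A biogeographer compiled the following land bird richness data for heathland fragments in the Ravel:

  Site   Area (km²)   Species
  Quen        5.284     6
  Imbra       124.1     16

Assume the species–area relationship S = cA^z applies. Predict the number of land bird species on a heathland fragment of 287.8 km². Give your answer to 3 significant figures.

20.8

z = ln(16/6) / ln(124.1/5.284) = 0.9808 / 3.1564 = 0.3107
c = 6 / 5.284^0.3107 = 6 / 1.677 = 3.577
S₃ = 3.577 × 287.8^0.3107 = 3.577 × 5.81 ≈ 20.78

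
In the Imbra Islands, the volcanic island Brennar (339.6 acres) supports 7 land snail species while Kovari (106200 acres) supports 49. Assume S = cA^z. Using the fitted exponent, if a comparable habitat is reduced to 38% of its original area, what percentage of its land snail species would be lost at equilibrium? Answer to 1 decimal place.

27.9%

z = ln(49/7) / ln(106200/339.6) = 1.9459 / 5.7453 = 0.3387
S_new/S_old = (A_new/A_old)^z = 0.38^0.3387 = exp(0.3387 × -0.9676) = 0.7206
Fraction lost = 1 − 0.7206 = 0.2794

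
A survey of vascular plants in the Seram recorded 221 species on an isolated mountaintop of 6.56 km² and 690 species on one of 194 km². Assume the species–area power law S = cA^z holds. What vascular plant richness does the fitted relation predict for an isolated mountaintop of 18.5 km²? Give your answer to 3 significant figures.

z = ln(690/221) / ln(194/6.56) = 1.1385 / 3.3869 = 0.3362
c = 221 / 6.56^0.3362 = 221 / 1.882 = 117.4
S₃ = 117.4 × 18.5^0.3362 = 117.4 × 2.667 ≈ 313.2

313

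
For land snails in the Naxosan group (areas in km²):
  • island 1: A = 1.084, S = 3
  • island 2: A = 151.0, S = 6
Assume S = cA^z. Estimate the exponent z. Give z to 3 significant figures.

Taking logs: ln S = ln c + z ln A, so z = (ln S₂ − ln S₁)/(ln A₂ − ln A₁).
z = ln(6/3) / ln(151/1.084) = ln(2) / ln(139.3) = 0.6931 / 4.9366 = 0.1404

0.140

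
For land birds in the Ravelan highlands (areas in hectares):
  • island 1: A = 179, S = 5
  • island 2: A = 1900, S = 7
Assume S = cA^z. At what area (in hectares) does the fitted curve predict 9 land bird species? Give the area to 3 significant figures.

11100 hectares

z = ln(7/5) / ln(1900/179) = 0.3365 / 2.3622 = 0.1424
c = 5 / 179^0.1424 = 5 / 2.094 = 2.388
A = (9/2.388)^(1/0.1424) ⇒ ln A = ln(3.768)/0.1424 = 9.3140
A = e^9.3140 ≈ 11092 hectares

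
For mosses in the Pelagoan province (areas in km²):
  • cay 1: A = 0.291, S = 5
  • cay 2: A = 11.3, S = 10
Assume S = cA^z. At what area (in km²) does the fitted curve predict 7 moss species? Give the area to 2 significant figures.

1.7 km²

z = ln(10/5) / ln(11.3/0.291) = 0.6931 / 3.6592 = 0.1894
c = 5 / 0.291^0.1894 = 5 / 0.7915 = 6.317
A = (7/6.317)^(1/0.1894) ⇒ ln A = ln(1.108)/0.1894 = 0.5419
A = e^0.5419 ≈ 1.719 km²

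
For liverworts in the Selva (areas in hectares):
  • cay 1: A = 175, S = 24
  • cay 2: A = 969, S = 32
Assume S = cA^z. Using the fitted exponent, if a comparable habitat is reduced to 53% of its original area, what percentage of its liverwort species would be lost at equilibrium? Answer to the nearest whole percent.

z = ln(32/24) / ln(969/175) = 0.2877 / 1.7115 = 0.1681
S_new/S_old = (A_new/A_old)^z = 0.53^0.1681 = exp(0.1681 × -0.6349) = 0.8988
Fraction lost = 1 − 0.8988 = 0.1012

10%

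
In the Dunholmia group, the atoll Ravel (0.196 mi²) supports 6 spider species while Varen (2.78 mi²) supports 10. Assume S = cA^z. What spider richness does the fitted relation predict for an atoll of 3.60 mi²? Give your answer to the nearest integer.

11

z = ln(10/6) / ln(2.78/0.196) = 0.5108 / 2.6521 = 0.1926
c = 6 / 0.196^0.1926 = 6 / 0.7306 = 8.212
S₃ = 8.212 × 3.6^0.1926 = 8.212 × 1.28 ≈ 10.51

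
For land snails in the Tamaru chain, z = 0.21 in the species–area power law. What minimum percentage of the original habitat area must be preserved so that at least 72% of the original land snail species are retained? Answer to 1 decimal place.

20.9%

Need (A_new/A_old)^0.21 = 0.72, so A_new/A_old = 0.72^(1/0.21) = 0.72^4.762
ln(A_new/A_old) = ln 0.72 / 0.21 = -0.3285 / 0.21 = -1.5643
A_new/A_old = e^-1.5643 ≈ 0.2092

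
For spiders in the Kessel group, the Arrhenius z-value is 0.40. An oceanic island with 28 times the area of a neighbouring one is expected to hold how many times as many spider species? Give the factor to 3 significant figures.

3.79

S₂/S₁ = (A₂/A₁)^z = 28^0.4
ln(S₂/S₁) = 0.4 × ln 28 = 0.4 × 3.3322 = 1.3329
S₂/S₁ = e^1.3329 ≈ 3.792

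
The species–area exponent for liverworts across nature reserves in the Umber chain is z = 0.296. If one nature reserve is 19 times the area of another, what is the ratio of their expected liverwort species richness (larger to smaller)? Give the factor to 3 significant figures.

S₂/S₁ = (A₂/A₁)^z = 19^0.296
ln(S₂/S₁) = 0.296 × ln 19 = 0.296 × 2.9444 = 0.8716
S₂/S₁ = e^0.8716 ≈ 2.391

2.39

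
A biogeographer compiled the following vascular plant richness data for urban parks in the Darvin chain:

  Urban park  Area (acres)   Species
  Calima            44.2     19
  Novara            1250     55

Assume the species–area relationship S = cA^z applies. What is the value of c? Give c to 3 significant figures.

z = ln(S₂/S₁) / ln(A₂/A₁) = ln(55/19) / ln(1250/44.2) = 1.0629 / 3.3422 = 0.3180
c = S₁ / A₁^z = 19 / 44.2^0.3180 = 19 / 3.336 = 5.695

5.69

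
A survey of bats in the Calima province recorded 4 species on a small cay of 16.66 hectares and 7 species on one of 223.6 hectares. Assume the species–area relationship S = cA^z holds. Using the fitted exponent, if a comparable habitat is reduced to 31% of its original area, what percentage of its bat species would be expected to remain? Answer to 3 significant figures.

77.7%

z = ln(7/4) / ln(223.6/16.66) = 0.5596 / 2.5968 = 0.2155
S_new/S_old = (A_new/A_old)^z = 0.31^0.2155 = exp(0.2155 × -1.1712) = 0.7769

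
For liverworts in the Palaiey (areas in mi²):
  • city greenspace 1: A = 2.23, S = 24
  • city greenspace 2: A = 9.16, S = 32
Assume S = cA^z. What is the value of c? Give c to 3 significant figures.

z = ln(S₂/S₁) / ln(A₂/A₁) = ln(32/24) / ln(9.16/2.23) = 0.2877 / 1.4128 = 0.2036
c = S₁ / A₁^z = 24 / 2.23^0.2036 = 24 / 1.177 = 20.38

20.4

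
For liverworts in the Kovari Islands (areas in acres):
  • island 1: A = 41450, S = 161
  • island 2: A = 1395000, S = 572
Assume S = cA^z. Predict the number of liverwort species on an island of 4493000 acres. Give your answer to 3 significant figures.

z = ln(572/161) / ln(1395000/41450) = 1.2677 / 3.5162 = 0.3605
c = 161 / 41450^0.3605 = 161 / 46.22 = 3.483
S₃ = 3.483 × 4493000^0.3605 = 3.483 × 250.3 ≈ 872

872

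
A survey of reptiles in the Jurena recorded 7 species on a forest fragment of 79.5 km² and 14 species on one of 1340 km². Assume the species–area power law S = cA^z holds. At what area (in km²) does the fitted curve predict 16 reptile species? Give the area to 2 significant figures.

2300 km²

z = ln(14/7) / ln(1340/79.5) = 0.6931 / 2.8247 = 0.2454
c = 7 / 79.5^0.2454 = 7 / 2.926 = 2.392
A = (16/2.392)^(1/0.2454) ⇒ ln A = ln(6.689)/0.2454 = 7.7446
A = e^7.7446 ≈ 2309 km²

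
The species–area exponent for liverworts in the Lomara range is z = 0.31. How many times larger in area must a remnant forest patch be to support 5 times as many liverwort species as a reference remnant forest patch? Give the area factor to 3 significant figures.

180

(A₂/A₁)^0.31 = 5, so A₂/A₁ = 5^(1/0.31) = 5^3.226
ln(A₂/A₁) = ln 5 / 0.31 = 1.6094 / 0.31 = 5.1917
A₂/A₁ = e^5.1917 ≈ 179.8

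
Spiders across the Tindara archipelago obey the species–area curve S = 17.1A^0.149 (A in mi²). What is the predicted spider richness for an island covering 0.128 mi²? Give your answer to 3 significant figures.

S = 17.1 × 0.128^0.149
ln S = ln 17.1 + 0.149 × ln 0.128 = 2.8391 + 0.149 × -2.0557 = 2.5328
S = e^2.5328 ≈ 12.59

12.6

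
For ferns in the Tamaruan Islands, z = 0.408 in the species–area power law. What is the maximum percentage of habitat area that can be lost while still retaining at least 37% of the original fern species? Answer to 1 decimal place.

91.3%

Need (A_new/A_old)^0.408 = 0.37, so A_new/A_old = 0.37^(1/0.408) = 0.37^2.451
ln(A_new/A_old) = ln 0.37 / 0.408 = -0.9943 / 0.408 = -2.4369
A_new/A_old = e^-2.4369 ≈ 0.08743
Fraction that can be lost = 1 − 0.08743 = 0.9126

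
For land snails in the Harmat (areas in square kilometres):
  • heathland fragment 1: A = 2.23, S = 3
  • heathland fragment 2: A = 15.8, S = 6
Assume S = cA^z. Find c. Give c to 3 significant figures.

z = ln(S₂/S₁) / ln(A₂/A₁) = ln(6/3) / ln(15.8/2.23) = 0.6931 / 1.9580 = 0.3540
c = S₁ / A₁^z = 3 / 2.23^0.3540 = 3 / 1.328 = 2.258

2.26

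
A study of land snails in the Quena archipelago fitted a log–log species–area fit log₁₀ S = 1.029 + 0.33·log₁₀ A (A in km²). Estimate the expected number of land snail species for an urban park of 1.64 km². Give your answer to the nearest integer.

S = 10.69 × 1.64^0.33 = 10.69 × 1.177 ≈ 12.59

13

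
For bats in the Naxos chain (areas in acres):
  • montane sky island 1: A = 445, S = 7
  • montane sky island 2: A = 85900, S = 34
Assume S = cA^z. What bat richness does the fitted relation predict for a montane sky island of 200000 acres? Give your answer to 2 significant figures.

44

z = ln(34/7) / ln(85900/445) = 1.5805 / 5.2629 = 0.3003
c = 7 / 445^0.3003 = 7 / 6.242 = 1.121
S₃ = 1.121 × 200000^0.3003 = 1.121 × 39.08 ≈ 43.82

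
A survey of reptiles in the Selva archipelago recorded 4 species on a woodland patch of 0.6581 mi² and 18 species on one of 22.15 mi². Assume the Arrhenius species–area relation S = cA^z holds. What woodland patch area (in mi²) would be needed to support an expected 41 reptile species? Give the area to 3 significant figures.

152 mi²

z = ln(18/4) / ln(22.15/0.6581) = 1.5041 / 3.5162 = 0.4278
c = 4 / 0.6581^0.4278 = 4 / 0.8361 = 4.784
A = (41/4.784)^(1/0.4278) ⇒ ln A = ln(8.57)/0.4278 = 5.0223
A = e^5.0223 ≈ 151.8 mi²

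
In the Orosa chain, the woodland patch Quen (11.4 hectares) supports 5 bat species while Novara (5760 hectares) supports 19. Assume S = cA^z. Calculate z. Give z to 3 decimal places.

0.214

Taking logs: ln S = ln c + z ln A, so z = (ln S₂ − ln S₁)/(ln A₂ − ln A₁).
z = ln(19/5) / ln(5760/11.4) = ln(3.8) / ln(505.3) = 1.3350 / 6.2251 = 0.2145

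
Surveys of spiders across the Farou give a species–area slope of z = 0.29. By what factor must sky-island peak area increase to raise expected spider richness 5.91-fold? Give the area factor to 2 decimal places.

457.77

(A₂/A₁)^0.29 = 5.91, so A₂/A₁ = 5.91^(1/0.29) = 5.91^3.448
ln(A₂/A₁) = ln 5.91 / 0.29 = 1.7766 / 0.29 = 6.1264
A₂/A₁ = e^6.1264 ≈ 457.8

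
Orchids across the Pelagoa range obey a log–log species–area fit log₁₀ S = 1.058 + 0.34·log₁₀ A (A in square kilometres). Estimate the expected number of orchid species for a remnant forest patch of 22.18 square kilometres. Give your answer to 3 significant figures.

32.8

S = 11.43 × 22.18^0.34
ln S = ln 11.43 + 0.34 × ln 22.18 = 2.4361 + 0.34 × 3.0992 = 3.4899
S = e^3.4899 ≈ 32.78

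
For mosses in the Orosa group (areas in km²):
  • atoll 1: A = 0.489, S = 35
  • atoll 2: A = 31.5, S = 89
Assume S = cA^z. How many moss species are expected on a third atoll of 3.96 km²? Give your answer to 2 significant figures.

z = ln(89/35) / ln(31.5/0.489) = 0.9333 / 4.1654 = 0.2241
c = 35 / 0.489^0.2241 = 35 / 0.8519 = 41.08
S₃ = 41.08 × 3.96^0.2241 = 41.08 × 1.361 ≈ 55.92

56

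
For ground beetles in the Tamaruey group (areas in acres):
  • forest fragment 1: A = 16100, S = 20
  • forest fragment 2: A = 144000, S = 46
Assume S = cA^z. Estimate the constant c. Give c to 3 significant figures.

0.503

z = ln(S₂/S₁) / ln(A₂/A₁) = ln(46/20) / ln(144000/16100) = 0.8329 / 2.1910 = 0.3802
c = S₁ / A₁^z = 20 / 16100^0.3802 = 20 / 39.74 = 0.5033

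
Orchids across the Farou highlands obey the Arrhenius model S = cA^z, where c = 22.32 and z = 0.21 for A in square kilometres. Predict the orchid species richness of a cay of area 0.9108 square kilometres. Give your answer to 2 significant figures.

S = 22.32 × 0.9108^0.21
ln S = ln 22.32 + 0.21 × ln 0.9108 = 3.1055 + 0.21 × -0.0934 = 3.0859
S = e^3.0859 ≈ 21.89

22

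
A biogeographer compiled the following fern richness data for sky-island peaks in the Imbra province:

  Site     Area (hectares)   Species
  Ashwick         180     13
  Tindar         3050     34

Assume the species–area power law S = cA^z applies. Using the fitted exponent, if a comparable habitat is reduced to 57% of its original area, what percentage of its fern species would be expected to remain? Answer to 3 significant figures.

82.6%

z = ln(34/13) / ln(3050/180) = 0.9614 / 2.8299 = 0.3397
S_new/S_old = (A_new/A_old)^z = 0.57^0.3397 = exp(0.3397 × -0.5621) = 0.8262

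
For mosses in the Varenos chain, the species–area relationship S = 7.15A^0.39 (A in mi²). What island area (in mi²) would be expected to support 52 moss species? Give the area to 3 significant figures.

162 mi²

52 = 7.15 × A^0.39  ⇒  A^0.39 = 52/7.15 = 7.273
ln A = ln(7.273) / 0.39 = 1.9841 / 0.39 = 5.0875
A = e^5.0875 ≈ 162 mi²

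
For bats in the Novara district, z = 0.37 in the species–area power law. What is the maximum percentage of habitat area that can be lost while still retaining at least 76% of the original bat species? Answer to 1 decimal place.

Need (A_new/A_old)^0.37 = 0.76, so A_new/A_old = 0.76^(1/0.37) = 0.76^2.703
ln(A_new/A_old) = ln 0.76 / 0.37 = -0.2744 / 0.37 = -0.7417
A_new/A_old = e^-0.7417 ≈ 0.4763
Fraction that can be lost = 1 − 0.4763 = 0.5237

52.4%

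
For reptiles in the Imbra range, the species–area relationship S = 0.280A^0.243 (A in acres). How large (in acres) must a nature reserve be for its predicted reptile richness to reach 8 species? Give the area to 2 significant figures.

980000 acres

8 = 0.28 × A^0.243  ⇒  A^0.243 = 8/0.28 = 28.57
ln A = ln(28.57) / 0.243 = 3.3524 / 0.243 = 13.7959
A = e^13.7959 ≈ 980595 acres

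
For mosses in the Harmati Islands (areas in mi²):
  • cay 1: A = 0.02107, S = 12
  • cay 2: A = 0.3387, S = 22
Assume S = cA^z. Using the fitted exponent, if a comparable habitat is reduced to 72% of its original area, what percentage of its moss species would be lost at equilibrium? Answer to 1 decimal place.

z = ln(22/12) / ln(0.3387/0.02107) = 0.6061 / 2.7773 = 0.2182
S_new/S_old = (A_new/A_old)^z = 0.72^0.2182 = exp(0.2182 × -0.3285) = 0.9308
Fraction lost = 1 − 0.9308 = 0.06919

6.9%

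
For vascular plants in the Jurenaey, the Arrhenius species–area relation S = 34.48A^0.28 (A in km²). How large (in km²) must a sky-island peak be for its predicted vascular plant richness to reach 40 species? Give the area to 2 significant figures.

1.7 km²

40 = 34.48 × A^0.28  ⇒  A^0.28 = 40/34.48 = 1.16
ln A = ln(1.16) / 0.28 = 0.1485 / 0.28 = 0.5304
A = e^0.5304 ≈ 1.7 km²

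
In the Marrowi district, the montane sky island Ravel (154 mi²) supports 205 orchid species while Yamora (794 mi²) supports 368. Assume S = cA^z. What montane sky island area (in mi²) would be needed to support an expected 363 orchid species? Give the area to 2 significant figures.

z = ln(368/205) / ln(794/154) = 0.5851 / 1.6401 = 0.3567
c = 205 / 154^0.3567 = 205 / 6.03 = 33.99
A = (363/33.99)^(1/0.3567) ⇒ ln A = ln(10.68)/0.3567 = 6.6387
A = e^6.6387 ≈ 764.1 mi²

760 mi²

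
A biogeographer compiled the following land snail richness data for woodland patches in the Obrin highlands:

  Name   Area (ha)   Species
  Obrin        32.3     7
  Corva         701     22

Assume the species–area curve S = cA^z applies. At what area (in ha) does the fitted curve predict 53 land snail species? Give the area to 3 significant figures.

7450 ha

z = ln(22/7) / ln(701/32.3) = 1.1451 / 3.0774 = 0.3721
c = 7 / 32.3^0.3721 = 7 / 3.644 = 1.921
A = (53/1.921)^(1/0.3721) ⇒ ln A = ln(27.59)/0.3721 = 8.9154
A = e^8.9154 ≈ 7446 ha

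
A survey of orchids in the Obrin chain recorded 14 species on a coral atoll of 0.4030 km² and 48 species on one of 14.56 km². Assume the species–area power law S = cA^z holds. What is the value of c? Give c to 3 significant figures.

19.1

z = ln(S₂/S₁) / ln(A₂/A₁) = ln(48/14) / ln(14.56/0.403) = 1.2321 / 3.5871 = 0.3435
c = S₁ / A₁^z = 14 / 0.403^0.3435 = 14 / 0.7319 = 19.13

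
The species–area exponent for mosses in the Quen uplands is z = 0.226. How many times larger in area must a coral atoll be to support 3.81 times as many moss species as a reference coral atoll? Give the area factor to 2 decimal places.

371.93

(A₂/A₁)^0.226 = 3.81, so A₂/A₁ = 3.81^(1/0.226) = 3.81^4.425
ln(A₂/A₁) = ln 3.81 / 0.226 = 1.3376 / 0.226 = 5.9187
A₂/A₁ = e^5.9187 ≈ 371.9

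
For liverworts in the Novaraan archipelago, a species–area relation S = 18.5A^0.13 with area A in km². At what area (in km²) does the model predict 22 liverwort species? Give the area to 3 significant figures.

22 = 18.5 × A^0.13  ⇒  A^0.13 = 22/18.5 = 1.189
ln A = ln(1.189) / 0.13 = 0.1733 / 0.13 = 1.3329
A = e^1.3329 ≈ 3.792 km²

3.79 km²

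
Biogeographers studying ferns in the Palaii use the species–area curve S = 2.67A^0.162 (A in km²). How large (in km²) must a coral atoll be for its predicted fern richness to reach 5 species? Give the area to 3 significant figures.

48.1 km²

5 = 2.67 × A^0.162  ⇒  A^0.162 = 5/2.67 = 1.873
ln A = ln(1.873) / 0.162 = 0.6274 / 0.162 = 3.8726
A = e^3.8726 ≈ 48.07 km²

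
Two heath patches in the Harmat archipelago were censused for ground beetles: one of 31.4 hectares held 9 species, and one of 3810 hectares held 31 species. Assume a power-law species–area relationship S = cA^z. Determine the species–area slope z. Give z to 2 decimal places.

Taking logs: ln S = ln c + z ln A, so z = (ln S₂ − ln S₁)/(ln A₂ − ln A₁).
z = ln(31/9) / ln(3810/31.4) = ln(3.444) / ln(121.3) = 1.2368 / 4.7986 = 0.2577

0.26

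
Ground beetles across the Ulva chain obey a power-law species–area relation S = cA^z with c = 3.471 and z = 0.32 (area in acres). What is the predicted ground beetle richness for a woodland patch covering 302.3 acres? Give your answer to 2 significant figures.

S = 3.471 × 302.3^0.32
ln S = ln 3.471 + 0.32 × ln 302.3 = 1.2444 + 0.32 × 5.7114 = 3.0721
S = e^3.0721 ≈ 21.59

22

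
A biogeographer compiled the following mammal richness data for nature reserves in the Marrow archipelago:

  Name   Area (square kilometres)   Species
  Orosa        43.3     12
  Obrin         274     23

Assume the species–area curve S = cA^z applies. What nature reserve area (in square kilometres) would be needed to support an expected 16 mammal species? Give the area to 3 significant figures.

97.9 square kilometres

z = ln(23/12) / ln(274/43.3) = 0.6506 / 1.8450 = 0.3526
c = 12 / 43.3^0.3526 = 12 / 3.776 = 3.178
A = (16/3.178)^(1/0.3526) ⇒ ln A = ln(5.035)/0.3526 = 4.5840
A = e^4.5840 ≈ 97.9 square kilometres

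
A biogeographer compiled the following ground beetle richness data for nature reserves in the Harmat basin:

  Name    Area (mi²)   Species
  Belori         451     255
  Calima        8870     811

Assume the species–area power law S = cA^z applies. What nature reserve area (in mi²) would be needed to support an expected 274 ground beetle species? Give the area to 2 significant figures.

z = ln(811/255) / ln(8870/451) = 1.1570 / 2.9790 = 0.3884
c = 255 / 451^0.3884 = 255 / 10.74 = 23.75
A = (274/23.75)^(1/0.3884) ⇒ ln A = ln(11.54)/0.3884 = 6.2965
A = e^6.2965 ≈ 542.7 mi²

540 mi²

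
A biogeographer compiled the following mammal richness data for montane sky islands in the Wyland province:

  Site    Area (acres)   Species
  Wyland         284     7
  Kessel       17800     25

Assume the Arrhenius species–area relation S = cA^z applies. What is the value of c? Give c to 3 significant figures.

1.23

z = ln(S₂/S₁) / ln(A₂/A₁) = ln(25/7) / ln(17800/284) = 1.2730 / 4.1380 = 0.3076
c = S₁ / A₁^z = 7 / 284^0.3076 = 7 / 5.685 = 1.231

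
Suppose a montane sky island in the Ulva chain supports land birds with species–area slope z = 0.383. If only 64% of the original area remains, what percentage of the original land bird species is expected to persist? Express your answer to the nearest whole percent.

84%

S_new/S_old = (A_new/A_old)^z = 0.64^0.383
= exp(0.383 × ln 0.64) = exp(0.383 × -0.4463) = exp(-0.1709) ≈ 0.8429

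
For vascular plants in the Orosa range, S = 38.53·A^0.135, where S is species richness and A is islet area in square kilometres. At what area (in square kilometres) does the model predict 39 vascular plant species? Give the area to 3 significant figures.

39 = 38.53 × A^0.135  ⇒  A^0.135 = 39/38.53 = 1.012
ln A = ln(1.012) / 0.135 = 0.0121 / 0.135 = 0.0898
A = e^0.0898 ≈ 1.094 square kilometres

1.09 square kilometres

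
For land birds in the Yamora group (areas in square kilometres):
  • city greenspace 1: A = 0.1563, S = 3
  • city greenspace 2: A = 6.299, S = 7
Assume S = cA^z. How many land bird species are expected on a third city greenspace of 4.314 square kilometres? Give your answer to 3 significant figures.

z = ln(7/3) / ln(6.299/0.1563) = 0.8473 / 3.6964 = 0.2292
c = 3 / 0.1563^0.2292 = 3 / 0.6535 = 4.591
S₃ = 4.591 × 4.314^0.2292 = 4.591 × 1.398 ≈ 6.418

6.42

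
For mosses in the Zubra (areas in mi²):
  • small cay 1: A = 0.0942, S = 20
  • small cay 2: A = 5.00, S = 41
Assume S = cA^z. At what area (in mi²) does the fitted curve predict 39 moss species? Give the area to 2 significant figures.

z = ln(41/20) / ln(5/0.0942) = 0.7178 / 3.9718 = 0.1807
c = 20 / 0.0942^0.1807 = 20 / 0.6525 = 30.65
A = (39/30.65)^(1/0.1807) ⇒ ln A = ln(1.272)/0.1807 = 1.3327
A = e^1.3327 ≈ 3.791 mi²

3.8 mi²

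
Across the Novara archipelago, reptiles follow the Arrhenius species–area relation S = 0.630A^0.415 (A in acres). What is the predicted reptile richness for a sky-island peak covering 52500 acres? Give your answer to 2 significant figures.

57

S = 0.63 × 52500^0.415
ln S = ln 0.63 + 0.415 × ln 52500 = -0.4620 + 0.415 × 10.8686 = 4.0484
S = e^4.0484 ≈ 57.31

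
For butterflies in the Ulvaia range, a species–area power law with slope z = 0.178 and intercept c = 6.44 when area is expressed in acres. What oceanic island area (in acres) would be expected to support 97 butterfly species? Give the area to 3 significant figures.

4140000 acres

97 = 6.44 × A^0.178  ⇒  A^0.178 = 97/6.44 = 15.06
ln A = ln(15.06) / 0.178 = 2.7122 / 0.178 = 15.2370
A = e^15.2370 ≈ 4143204 acres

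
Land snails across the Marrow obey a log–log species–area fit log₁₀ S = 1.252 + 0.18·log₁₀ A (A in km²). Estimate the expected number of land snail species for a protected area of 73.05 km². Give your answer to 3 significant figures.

38.7

S = 17.86 × 73.05^0.18 = 17.86 × 2.165 ≈ 38.68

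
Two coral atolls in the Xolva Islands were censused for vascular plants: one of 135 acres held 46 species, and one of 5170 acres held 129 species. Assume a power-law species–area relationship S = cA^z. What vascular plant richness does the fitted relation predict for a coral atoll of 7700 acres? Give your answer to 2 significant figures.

z = ln(129/46) / ln(5170/135) = 1.0312 / 3.6454 = 0.2829
c = 46 / 135^0.2829 = 46 / 4.005 = 11.49
S₃ = 11.49 × 7700^0.2829 = 11.49 × 12.57 ≈ 144.4

140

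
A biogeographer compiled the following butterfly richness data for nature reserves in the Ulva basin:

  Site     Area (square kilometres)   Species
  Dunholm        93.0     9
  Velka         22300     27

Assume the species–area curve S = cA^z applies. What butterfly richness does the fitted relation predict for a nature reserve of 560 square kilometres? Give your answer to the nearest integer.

13

z = ln(27/9) / ln(22300/93) = 1.0986 / 5.4797 = 0.2005
c = 9 / 93^0.2005 = 9 / 2.481 = 3.627
S₃ = 3.627 × 560^0.2005 = 3.627 × 3.556 ≈ 12.9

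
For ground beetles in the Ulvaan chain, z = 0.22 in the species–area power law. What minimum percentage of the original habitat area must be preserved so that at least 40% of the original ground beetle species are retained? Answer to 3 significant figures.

Need (A_new/A_old)^0.22 = 0.4, so A_new/A_old = 0.4^(1/0.22) = 0.4^4.545
ln(A_new/A_old) = ln 0.4 / 0.22 = -0.9163 / 0.22 = -4.1650
A_new/A_old = e^-4.1650 ≈ 0.01553

1.55%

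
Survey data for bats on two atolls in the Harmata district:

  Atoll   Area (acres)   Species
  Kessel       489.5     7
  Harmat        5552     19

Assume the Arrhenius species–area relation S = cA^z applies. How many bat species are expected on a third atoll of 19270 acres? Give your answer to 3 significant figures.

31.7

z = ln(19/7) / ln(5552/489.5) = 0.9985 / 2.4285 = 0.4112
c = 7 / 489.5^0.4112 = 7 / 12.76 = 0.5485
S₃ = 0.5485 × 19270^0.4112 = 0.5485 × 57.78 ≈ 31.69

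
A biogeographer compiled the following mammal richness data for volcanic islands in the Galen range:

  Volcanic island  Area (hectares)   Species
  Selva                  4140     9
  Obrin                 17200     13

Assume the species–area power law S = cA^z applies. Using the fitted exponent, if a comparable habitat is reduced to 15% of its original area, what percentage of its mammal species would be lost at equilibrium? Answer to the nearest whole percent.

z = ln(13/9) / ln(17200/4140) = 0.3677 / 1.4242 = 0.2582
S_new/S_old = (A_new/A_old)^z = 0.15^0.2582 = exp(0.2582 × -1.8971) = 0.6127
Fraction lost = 1 − 0.6127 = 0.3873

39%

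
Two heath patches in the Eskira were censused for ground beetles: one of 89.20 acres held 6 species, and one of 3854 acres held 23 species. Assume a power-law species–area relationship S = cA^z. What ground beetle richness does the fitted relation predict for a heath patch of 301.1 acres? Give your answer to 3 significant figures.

z = ln(23/6) / ln(3854/89.2) = 1.3437 / 3.7660 = 0.3568
c = 6 / 89.2^0.3568 = 6 / 4.965 = 1.208
S₃ = 1.208 × 301.1^0.3568 = 1.208 × 7.663 ≈ 9.261

9.26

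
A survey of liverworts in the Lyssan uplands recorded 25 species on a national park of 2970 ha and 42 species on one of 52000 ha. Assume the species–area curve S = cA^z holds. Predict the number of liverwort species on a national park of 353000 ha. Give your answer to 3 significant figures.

59.4

z = ln(42/25) / ln(52000/2970) = 0.5188 / 2.8627 = 0.1812
c = 25 / 2970^0.1812 = 25 / 4.259 = 5.869
S₃ = 5.869 × 353000^0.1812 = 5.869 × 10.13 ≈ 59.43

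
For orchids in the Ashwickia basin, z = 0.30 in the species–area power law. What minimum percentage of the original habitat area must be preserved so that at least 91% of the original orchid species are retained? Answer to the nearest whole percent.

Need (A_new/A_old)^0.3 = 0.91, so A_new/A_old = 0.91^(1/0.3) = 0.91^3.333
ln(A_new/A_old) = ln 0.91 / 0.3 = -0.0943 / 0.3 = -0.3144
A_new/A_old = e^-0.3144 ≈ 0.7302

73%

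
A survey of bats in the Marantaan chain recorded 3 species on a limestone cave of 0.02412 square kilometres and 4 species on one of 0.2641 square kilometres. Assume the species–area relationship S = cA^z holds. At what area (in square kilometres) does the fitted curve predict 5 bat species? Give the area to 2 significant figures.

z = ln(4/3) / ln(0.2641/0.02412) = 0.2877 / 2.3933 = 0.1202
c = 3 / 0.02412^0.1202 = 3 / 0.6391 = 4.694
A = (5/4.694)^(1/0.1202) ⇒ ln A = ln(1.065)/0.1202 = 0.5249
A = e^0.5249 ≈ 1.69 square kilometres

1.7 square kilometres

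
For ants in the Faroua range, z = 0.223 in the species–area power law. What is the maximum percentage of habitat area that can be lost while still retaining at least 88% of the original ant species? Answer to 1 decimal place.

43.6%

Need (A_new/A_old)^0.223 = 0.88, so A_new/A_old = 0.88^(1/0.223) = 0.88^4.484
ln(A_new/A_old) = ln 0.88 / 0.223 = -0.1278 / 0.223 = -0.5732
A_new/A_old = e^-0.5732 ≈ 0.5637
Fraction that can be lost = 1 − 0.5637 = 0.4363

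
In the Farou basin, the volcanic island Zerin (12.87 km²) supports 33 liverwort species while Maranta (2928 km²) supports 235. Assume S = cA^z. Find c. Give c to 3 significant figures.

z = ln(S₂/S₁) / ln(A₂/A₁) = ln(235/33) / ln(2928/12.87) = 1.9631 / 5.4272 = 0.3617
c = S₁ / A₁^z = 33 / 12.87^0.3617 = 33 / 2.52 = 13.1

13.1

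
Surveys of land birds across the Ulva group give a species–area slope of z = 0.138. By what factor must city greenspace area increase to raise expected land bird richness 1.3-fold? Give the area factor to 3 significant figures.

6.69

(A₂/A₁)^0.138 = 1.3, so A₂/A₁ = 1.3^(1/0.138) = 1.3^7.246
ln(A₂/A₁) = ln 1.3 / 0.138 = 0.2624 / 0.138 = 1.9012
A₂/A₁ = e^1.9012 ≈ 6.694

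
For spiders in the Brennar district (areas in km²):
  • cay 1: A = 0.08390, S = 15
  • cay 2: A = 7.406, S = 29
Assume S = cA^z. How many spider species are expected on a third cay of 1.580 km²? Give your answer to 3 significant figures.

z = ln(29/15) / ln(7.406/0.0839) = 0.6592 / 4.4804 = 0.1471
c = 15 / 0.0839^0.1471 = 15 / 0.6945 = 21.6
S₃ = 21.6 × 1.58^0.1471 = 21.6 × 1.07 ≈ 23.1

23.1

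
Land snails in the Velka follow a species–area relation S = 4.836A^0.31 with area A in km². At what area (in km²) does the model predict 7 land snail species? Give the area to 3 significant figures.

3.30 km²

7 = 4.836 × A^0.31  ⇒  A^0.31 = 7/4.836 = 1.447
ln A = ln(1.447) / 0.31 = 0.3698 / 0.31 = 1.1930
A = e^1.1930 ≈ 3.297 km²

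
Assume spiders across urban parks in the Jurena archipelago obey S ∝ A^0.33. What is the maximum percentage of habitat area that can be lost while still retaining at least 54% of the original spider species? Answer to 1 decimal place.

Need (A_new/A_old)^0.33 = 0.54, so A_new/A_old = 0.54^(1/0.33) = 0.54^3.03
ln(A_new/A_old) = ln 0.54 / 0.33 = -0.6162 / 0.33 = -1.8672
A_new/A_old = e^-1.8672 ≈ 0.1546
Fraction that can be lost = 1 − 0.1546 = 0.8454

84.5%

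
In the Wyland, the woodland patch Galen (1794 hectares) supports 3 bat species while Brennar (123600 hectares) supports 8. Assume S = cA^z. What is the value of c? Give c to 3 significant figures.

z = ln(S₂/S₁) / ln(A₂/A₁) = ln(8/3) / ln(123600/1794) = 0.9808 / 4.2326 = 0.2317
c = S₁ / A₁^z = 3 / 1794^0.2317 = 3 / 5.676 = 0.5286

0.529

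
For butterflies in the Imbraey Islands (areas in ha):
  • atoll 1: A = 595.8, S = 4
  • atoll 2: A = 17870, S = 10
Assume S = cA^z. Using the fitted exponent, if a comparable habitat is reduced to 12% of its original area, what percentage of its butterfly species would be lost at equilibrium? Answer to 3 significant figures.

43.5%

z = ln(10/4) / ln(17870/595.8) = 0.9163 / 3.4010 = 0.2694
S_new/S_old = (A_new/A_old)^z = 0.12^0.2694 = exp(0.2694 × -2.1203) = 0.5648
Fraction lost = 1 − 0.5648 = 0.4352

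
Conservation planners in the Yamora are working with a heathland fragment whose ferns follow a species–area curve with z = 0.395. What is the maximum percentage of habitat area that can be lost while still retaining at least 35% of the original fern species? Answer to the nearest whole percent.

93%

Need (A_new/A_old)^0.395 = 0.35, so A_new/A_old = 0.35^(1/0.395) = 0.35^2.532
ln(A_new/A_old) = ln 0.35 / 0.395 = -1.0498 / 0.395 = -2.6578
A_new/A_old = e^-2.6578 ≈ 0.0701
Fraction that can be lost = 1 − 0.0701 = 0.9299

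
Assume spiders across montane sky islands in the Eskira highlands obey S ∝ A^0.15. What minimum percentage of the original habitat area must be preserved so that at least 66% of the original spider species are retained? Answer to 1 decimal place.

Need (A_new/A_old)^0.15 = 0.66, so A_new/A_old = 0.66^(1/0.15) = 0.66^6.667
ln(A_new/A_old) = ln 0.66 / 0.15 = -0.4155 / 0.15 = -2.7701
A_new/A_old = e^-2.7701 ≈ 0.06266

6.3%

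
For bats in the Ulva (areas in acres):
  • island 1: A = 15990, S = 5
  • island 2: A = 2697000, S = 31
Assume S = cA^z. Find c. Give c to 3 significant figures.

z = ln(S₂/S₁) / ln(A₂/A₁) = ln(31/5) / ln(2697000/15990) = 1.8245 / 5.1279 = 0.3558
c = S₁ / A₁^z = 5 / 15990^0.3558 = 5 / 31.32 = 0.1597

0.160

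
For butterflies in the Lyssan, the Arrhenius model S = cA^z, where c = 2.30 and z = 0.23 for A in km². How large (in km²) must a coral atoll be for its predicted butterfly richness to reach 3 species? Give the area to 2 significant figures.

3 = 2.3 × A^0.23  ⇒  A^0.23 = 3/2.3 = 1.304
ln A = ln(1.304) / 0.23 = 0.2657 / 0.23 = 1.1552
A = e^1.1552 ≈ 3.175 km²

3.2 km²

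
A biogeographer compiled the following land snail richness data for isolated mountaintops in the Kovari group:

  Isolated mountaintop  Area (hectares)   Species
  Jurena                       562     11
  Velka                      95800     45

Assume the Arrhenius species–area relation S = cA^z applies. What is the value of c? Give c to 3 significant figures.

1.94

z = ln(S₂/S₁) / ln(A₂/A₁) = ln(45/11) / ln(95800/562) = 1.4088 / 5.1385 = 0.2742
c = S₁ / A₁^z = 11 / 562^0.2742 = 11 / 5.674 = 1.939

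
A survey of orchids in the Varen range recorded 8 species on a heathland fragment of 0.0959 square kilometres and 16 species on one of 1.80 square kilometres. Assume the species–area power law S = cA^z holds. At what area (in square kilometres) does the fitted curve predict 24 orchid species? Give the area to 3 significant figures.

10.0 square kilometres

z = ln(16/8) / ln(1.8/0.0959) = 0.6931 / 2.9322 = 0.2364
c = 8 / 0.0959^0.2364 = 8 / 0.5745 = 13.92
A = (24/13.92)^(1/0.2364) ⇒ ln A = ln(1.724)/0.2364 = 2.3030
A = e^2.3030 ≈ 10 square kilometres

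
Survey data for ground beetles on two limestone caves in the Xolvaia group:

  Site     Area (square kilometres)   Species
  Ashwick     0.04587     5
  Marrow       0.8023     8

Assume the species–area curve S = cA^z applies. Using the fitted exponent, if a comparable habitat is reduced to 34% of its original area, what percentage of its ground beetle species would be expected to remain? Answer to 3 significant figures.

z = ln(8/5) / ln(0.8023/0.04587) = 0.4700 / 2.8617 = 0.1642
S_new/S_old = (A_new/A_old)^z = 0.34^0.1642 = exp(0.1642 × -1.0788) = 0.8376

83.8%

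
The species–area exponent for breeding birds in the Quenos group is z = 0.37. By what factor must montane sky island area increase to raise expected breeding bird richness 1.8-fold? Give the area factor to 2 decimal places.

(A₂/A₁)^0.37 = 1.8, so A₂/A₁ = 1.8^(1/0.37) = 1.8^2.703
ln(A₂/A₁) = ln 1.8 / 0.37 = 0.5878 / 0.37 = 1.5886
A₂/A₁ = e^1.5886 ≈ 4.897

4.90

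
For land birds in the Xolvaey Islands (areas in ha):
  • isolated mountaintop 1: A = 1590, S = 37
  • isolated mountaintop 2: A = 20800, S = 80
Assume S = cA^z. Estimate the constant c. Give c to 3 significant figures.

z = ln(S₂/S₁) / ln(A₂/A₁) = ln(80/37) / ln(20800/1590) = 0.7711 / 2.5712 = 0.2999
c = S₁ / A₁^z = 37 / 1590^0.2999 = 37 / 9.122 = 4.056

4.06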